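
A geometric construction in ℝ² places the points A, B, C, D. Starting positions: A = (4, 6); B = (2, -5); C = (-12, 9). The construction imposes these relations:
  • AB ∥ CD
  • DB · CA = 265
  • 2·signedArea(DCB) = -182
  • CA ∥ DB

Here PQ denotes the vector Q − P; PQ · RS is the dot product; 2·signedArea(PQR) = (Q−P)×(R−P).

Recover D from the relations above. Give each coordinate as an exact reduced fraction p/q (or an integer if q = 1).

D = (-14, -2)

1. D_x = -14  [CA ∥ DB ∩ AB ∥ CD]
2. D_y = -2  [CA ∥ DB ∩ AB ∥ CD]
   → D = (-14, -2)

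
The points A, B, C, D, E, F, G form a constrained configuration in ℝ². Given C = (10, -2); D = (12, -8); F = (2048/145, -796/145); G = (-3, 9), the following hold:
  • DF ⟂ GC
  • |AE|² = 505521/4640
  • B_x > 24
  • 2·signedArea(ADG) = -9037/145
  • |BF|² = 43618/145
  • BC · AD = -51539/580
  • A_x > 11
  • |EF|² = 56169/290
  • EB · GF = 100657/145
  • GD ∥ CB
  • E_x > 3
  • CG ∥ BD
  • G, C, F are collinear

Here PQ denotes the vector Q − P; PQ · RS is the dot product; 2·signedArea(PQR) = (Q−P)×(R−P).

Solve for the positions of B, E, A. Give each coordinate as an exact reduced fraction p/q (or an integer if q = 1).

A = (13303/1160, -3761/1160)
B = (25, -19)
E = (7/2, 7/2)

1. B_x = 25  [CG ∥ BD ∩ GD ∥ CB]
2. B_y = -19  [CG ∥ BD ∩ GD ∥ CB]
   → B = (25, -19)
3. E_x = 7/2  [line -2483/145·x + 2101/145·y + 1337/145 = 0 ∩ |EF|² = 56169/290]
4. E_y = 7/2  [line -2483/145·x + 2101/145·y + 1337/145 = 0 ∩ |EF|² = 56169/290]
   → E = (7/2, 7/2)
5. A_x = 13303/1160  [2·signedArea(ADG) = -9037/145 ∩ BC · AD = -51539/580]
6. A_y = -3761/1160  [2·signedArea(ADG) = -9037/145 ∩ BC · AD = -51539/580]
   → A = (13303/1160, -3761/1160)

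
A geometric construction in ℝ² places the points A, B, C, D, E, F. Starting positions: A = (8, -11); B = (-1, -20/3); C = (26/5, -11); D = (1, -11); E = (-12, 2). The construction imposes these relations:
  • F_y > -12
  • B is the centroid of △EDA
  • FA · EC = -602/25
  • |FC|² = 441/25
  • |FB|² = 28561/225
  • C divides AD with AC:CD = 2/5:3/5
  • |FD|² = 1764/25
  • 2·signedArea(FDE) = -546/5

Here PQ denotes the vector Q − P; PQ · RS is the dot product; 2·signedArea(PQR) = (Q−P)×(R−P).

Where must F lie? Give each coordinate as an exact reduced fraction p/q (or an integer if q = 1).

F = (47/5, -11)

1. F_x = 47/5  [FA · EC = -602/25 ∩ 2·signedArea(FDE) = -546/5]
2. F_y = -11  [FA · EC = -602/25 ∩ 2·signedArea(FDE) = -546/5]
   → F = (47/5, -11)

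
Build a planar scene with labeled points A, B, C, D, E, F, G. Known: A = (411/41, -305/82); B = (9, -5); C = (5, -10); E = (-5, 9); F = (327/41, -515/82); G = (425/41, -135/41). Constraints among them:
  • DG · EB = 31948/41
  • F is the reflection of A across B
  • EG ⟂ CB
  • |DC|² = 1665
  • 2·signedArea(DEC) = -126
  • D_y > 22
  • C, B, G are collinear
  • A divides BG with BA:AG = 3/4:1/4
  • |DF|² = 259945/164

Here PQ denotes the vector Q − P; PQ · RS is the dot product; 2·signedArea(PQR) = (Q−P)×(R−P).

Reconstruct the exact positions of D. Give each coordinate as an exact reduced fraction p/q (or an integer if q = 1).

D = (-19, 23)

1. D_x = -19  [DG · EB = 31948/41 ∩ 2·signedArea(DEC) = -126]
2. D_y = 23  [DG · EB = 31948/41 ∩ 2·signedArea(DEC) = -126]
   → D = (-19, 23)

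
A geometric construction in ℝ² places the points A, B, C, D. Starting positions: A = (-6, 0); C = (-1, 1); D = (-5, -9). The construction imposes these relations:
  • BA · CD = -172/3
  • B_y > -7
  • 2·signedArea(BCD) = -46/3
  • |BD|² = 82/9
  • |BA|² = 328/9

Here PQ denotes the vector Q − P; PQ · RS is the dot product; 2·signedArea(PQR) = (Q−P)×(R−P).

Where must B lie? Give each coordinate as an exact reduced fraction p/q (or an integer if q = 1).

1. B_x = -16/3  [2·signedArea(BCD) = -46/3 ∩ BA · CD = -172/3]
2. B_y = -6  [2·signedArea(BCD) = -46/3 ∩ BA · CD = -172/3]
   → B = (-16/3, -6)

B = (-16/3, -6)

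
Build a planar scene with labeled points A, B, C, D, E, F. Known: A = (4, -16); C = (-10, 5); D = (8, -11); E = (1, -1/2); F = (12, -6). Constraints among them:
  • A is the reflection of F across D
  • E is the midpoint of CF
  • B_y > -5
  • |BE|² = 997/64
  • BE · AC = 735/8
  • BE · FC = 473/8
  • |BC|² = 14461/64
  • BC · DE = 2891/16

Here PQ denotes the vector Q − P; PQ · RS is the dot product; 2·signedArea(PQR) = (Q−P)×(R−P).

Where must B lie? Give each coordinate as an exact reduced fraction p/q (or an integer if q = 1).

1. B_x = 7/4  [BE · AC = 735/8 ∩ BE · FC = 473/8]
2. B_y = -35/8  [BE · AC = 735/8 ∩ BE · FC = 473/8]
   → B = (7/4, -35/8)

B = (7/4, -35/8)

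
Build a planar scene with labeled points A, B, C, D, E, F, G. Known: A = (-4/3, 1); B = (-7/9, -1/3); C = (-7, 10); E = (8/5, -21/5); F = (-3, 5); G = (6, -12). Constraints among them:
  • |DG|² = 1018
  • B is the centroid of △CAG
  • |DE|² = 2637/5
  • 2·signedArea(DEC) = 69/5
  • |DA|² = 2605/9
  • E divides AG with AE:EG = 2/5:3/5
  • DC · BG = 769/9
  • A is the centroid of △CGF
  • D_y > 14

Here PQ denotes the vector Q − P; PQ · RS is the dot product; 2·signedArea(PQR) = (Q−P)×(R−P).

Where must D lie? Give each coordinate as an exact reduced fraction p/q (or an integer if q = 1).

1. D_x = -11  [2·signedArea(DEC) = 69/5 ∩ DC · BG = 769/9]
2. D_y = 15  [2·signedArea(DEC) = 69/5 ∩ DC · BG = 769/9]
   → D = (-11, 15)

D = (-11, 15)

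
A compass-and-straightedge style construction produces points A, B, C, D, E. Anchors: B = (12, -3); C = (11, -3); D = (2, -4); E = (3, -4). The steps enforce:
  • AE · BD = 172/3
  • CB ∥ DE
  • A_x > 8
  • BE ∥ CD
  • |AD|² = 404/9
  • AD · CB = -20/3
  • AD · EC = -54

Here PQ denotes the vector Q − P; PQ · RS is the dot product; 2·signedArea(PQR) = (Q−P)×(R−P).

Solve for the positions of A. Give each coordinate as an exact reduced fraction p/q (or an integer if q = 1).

A = (26/3, -10/3)

1. A_x = 26/3  [AE · BD = 172/3 ∩ AD · EC = -54]
2. A_y = -10/3  [AE · BD = 172/3 ∩ AD · EC = -54]
   → A = (26/3, -10/3)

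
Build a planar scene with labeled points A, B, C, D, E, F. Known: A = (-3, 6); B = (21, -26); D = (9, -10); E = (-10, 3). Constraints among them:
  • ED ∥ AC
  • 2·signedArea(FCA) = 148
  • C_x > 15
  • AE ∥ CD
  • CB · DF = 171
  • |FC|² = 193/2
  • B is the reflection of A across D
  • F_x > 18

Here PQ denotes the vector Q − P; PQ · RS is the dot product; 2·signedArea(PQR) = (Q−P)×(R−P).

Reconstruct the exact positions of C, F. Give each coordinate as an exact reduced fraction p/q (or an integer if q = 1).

1. C_x = 16  [AE ∥ CD ∩ ED ∥ AC]
2. C_y = -7  [AE ∥ CD ∩ ED ∥ AC]
   → C = (16, -7)
3. F_x = 37/2  [2·signedArea(FCA) = 148 ∩ CB · DF = 171]
4. F_y = -33/2  [2·signedArea(FCA) = 148 ∩ CB · DF = 171]
   → F = (37/2, -33/2)

C = (16, -7)
F = (37/2, -33/2)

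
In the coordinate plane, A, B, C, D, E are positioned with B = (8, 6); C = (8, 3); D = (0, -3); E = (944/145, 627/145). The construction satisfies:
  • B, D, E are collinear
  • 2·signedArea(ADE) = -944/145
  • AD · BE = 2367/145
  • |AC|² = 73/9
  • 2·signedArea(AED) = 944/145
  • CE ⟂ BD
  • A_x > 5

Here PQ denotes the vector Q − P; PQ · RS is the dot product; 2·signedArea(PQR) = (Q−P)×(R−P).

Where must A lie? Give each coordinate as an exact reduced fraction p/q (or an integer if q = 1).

A = (16/3, 2)

1. A_x = 16/3  [2·signedArea(AED) = 944/145 ∩ AD · BE = 2367/145]
2. A_y = 2  [2·signedArea(AED) = 944/145 ∩ AD · BE = 2367/145]
   → A = (16/3, 2)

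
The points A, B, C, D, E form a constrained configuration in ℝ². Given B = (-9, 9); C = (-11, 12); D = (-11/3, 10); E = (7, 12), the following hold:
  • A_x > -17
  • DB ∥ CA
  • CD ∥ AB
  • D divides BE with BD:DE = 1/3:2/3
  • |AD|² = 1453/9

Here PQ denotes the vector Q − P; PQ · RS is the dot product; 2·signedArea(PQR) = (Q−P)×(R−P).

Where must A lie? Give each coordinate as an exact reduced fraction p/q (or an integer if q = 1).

1. A_x = -49/3  [CD ∥ AB ∩ DB ∥ CA]
2. A_y = 11  [CD ∥ AB ∩ DB ∥ CA]
   → A = (-49/3, 11)

A = (-49/3, 11)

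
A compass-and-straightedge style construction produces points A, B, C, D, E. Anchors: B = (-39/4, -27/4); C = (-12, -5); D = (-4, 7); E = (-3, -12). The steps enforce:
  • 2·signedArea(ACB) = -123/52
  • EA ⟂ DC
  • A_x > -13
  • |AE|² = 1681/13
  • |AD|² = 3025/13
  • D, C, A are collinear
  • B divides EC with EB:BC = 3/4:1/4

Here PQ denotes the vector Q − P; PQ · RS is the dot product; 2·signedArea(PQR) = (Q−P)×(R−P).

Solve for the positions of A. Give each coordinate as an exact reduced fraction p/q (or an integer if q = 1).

A = (-162/13, -74/13)

1. A_x = -162/13  [D, C, A are collinear ∩ EA ⟂ DC]
2. A_y = -74/13  [D, C, A are collinear ∩ EA ⟂ DC]
   → A = (-162/13, -74/13)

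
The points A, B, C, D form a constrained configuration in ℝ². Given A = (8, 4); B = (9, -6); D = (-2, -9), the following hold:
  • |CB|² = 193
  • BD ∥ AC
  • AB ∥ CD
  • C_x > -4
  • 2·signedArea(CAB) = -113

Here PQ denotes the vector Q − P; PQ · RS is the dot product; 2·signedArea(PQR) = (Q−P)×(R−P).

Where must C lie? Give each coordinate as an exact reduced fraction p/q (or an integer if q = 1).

C = (-3, 1)

1. C_x = -3  [AB ∥ CD ∩ BD ∥ AC]
2. C_y = 1  [AB ∥ CD ∩ BD ∥ AC]
   → C = (-3, 1)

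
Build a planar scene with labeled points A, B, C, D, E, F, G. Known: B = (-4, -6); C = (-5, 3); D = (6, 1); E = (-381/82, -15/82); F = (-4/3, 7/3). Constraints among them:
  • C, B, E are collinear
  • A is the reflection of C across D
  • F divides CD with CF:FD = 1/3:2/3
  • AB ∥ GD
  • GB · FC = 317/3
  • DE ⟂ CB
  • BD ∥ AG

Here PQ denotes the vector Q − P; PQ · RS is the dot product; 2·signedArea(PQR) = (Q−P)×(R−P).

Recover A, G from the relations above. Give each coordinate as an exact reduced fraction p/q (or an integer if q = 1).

A = (17, -1)
G = (27, 6)

1. A_x = 17  [A is the reflection of C across D]
2. A_y = -1  [A is the reflection of C across D]
   → A = (17, -1)
3. G_x = 27  [AB ∥ GD ∩ BD ∥ AG]
4. G_y = 6  [AB ∥ GD ∩ BD ∥ AG]
   → G = (27, 6)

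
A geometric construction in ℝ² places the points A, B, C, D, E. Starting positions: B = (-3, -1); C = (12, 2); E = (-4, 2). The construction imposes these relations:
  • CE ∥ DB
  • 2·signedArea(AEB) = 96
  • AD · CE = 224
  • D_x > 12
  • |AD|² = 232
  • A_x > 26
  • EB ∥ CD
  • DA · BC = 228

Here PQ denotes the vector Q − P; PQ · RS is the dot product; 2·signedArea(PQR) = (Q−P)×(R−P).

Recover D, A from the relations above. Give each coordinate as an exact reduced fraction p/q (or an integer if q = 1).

A = (27, 5)
D = (13, -1)

1. D_x = 13  [CE ∥ DB ∩ EB ∥ CD]
2. D_y = -1  [CE ∥ DB ∩ EB ∥ CD]
   → D = (13, -1)
3. A_x = 27  [AD · CE = 224 ∩ DA · BC = 228]
4. A_y = 5  [AD · CE = 224 ∩ DA · BC = 228]
   → A = (27, 5)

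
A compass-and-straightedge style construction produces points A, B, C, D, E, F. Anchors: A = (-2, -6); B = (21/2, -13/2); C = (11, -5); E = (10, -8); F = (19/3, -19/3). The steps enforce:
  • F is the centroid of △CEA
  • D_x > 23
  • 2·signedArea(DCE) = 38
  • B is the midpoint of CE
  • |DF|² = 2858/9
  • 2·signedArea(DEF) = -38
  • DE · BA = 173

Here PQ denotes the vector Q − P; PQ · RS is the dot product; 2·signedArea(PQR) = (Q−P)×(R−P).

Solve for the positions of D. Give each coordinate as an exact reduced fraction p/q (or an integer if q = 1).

1. D_x = 24  [2·signedArea(DEF) = -38 ∩ 2·signedArea(DCE) = 38]
2. D_y = -4  [2·signedArea(DEF) = -38 ∩ 2·signedArea(DCE) = 38]
   → D = (24, -4)

D = (24, -4)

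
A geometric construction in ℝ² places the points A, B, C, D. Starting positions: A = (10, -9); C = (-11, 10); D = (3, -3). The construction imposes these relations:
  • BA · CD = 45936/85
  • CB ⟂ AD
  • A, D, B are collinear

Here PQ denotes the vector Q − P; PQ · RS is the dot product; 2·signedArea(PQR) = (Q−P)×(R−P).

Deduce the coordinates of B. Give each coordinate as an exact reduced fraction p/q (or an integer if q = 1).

1. B_x = -977/85  [A, D, B are collinear ∩ CB ⟂ AD]
2. B_y = 801/85  [A, D, B are collinear ∩ CB ⟂ AD]
   → B = (-977/85, 801/85)

B = (-977/85, 801/85)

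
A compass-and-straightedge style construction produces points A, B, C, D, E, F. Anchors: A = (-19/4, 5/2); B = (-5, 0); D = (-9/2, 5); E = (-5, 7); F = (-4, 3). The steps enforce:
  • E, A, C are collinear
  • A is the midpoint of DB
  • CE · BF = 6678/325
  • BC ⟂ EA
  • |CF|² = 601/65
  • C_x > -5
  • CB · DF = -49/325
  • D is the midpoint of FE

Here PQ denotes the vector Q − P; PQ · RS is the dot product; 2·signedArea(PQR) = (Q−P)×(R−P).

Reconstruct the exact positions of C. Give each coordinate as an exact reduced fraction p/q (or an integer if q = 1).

1. C_x = -1499/325  [E, A, C are collinear ∩ BC ⟂ EA]
2. C_y = 7/325  [E, A, C are collinear ∩ BC ⟂ EA]
   → C = (-1499/325, 7/325)

C = (-1499/325, 7/325)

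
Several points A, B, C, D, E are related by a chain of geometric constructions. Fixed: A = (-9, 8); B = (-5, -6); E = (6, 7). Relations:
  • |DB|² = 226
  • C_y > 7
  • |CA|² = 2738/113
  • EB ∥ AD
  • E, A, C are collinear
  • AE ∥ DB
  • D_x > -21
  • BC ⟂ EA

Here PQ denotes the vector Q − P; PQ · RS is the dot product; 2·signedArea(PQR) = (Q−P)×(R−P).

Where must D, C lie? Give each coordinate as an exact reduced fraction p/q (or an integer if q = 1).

1. D_x = -20  [AE ∥ DB ∩ EB ∥ AD]
2. D_y = -5  [AE ∥ DB ∩ EB ∥ AD]
   → D = (-20, -5)
3. C_x = -462/113  [E, A, C are collinear ∩ BC ⟂ EA]
4. C_y = 867/113  [E, A, C are collinear ∩ BC ⟂ EA]
   → C = (-462/113, 867/113)

C = (-462/113, 867/113)
D = (-20, -5)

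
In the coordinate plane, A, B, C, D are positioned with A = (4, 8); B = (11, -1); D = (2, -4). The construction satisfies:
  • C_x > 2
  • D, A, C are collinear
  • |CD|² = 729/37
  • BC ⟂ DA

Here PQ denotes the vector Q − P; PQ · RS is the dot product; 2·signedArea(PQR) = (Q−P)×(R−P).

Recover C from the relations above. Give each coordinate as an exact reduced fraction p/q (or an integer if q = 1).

C = (101/37, 14/37)

1. C_x = 101/37  [D, A, C are collinear ∩ BC ⟂ DA]
2. C_y = 14/37  [D, A, C are collinear ∩ BC ⟂ DA]
   → C = (101/37, 14/37)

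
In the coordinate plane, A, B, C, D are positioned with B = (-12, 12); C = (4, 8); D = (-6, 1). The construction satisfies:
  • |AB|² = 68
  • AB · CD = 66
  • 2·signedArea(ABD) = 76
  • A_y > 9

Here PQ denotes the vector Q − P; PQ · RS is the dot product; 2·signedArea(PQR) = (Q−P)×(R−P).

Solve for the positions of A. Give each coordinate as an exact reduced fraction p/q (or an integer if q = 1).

A = (-4, 10)

1. A_x = -4  [2·signedArea(ABD) = 76 ∩ AB · CD = 66]
2. A_y = 10  [2·signedArea(ABD) = 76 ∩ AB · CD = 66]
   → A = (-4, 10)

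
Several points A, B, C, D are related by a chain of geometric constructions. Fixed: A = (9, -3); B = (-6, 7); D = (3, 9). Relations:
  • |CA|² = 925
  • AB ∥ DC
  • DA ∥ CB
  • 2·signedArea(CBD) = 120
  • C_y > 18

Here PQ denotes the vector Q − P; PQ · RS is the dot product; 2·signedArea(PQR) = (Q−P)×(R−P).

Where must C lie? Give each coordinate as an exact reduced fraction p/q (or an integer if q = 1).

1. C_x = -12  [DA ∥ CB ∩ AB ∥ DC]
2. C_y = 19  [DA ∥ CB ∩ AB ∥ DC]
   → C = (-12, 19)

C = (-12, 19)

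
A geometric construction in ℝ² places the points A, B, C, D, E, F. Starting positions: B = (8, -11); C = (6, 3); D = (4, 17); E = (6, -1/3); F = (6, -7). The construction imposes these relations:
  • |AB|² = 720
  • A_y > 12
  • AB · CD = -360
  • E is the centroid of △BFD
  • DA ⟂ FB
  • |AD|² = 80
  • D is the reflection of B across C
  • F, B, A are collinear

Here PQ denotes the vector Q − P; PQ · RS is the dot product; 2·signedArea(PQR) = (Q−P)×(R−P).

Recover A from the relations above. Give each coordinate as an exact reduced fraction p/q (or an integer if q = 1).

1. A_x = -4  [F, B, A are collinear ∩ DA ⟂ FB]
2. A_y = 13  [F, B, A are collinear ∩ DA ⟂ FB]
   → A = (-4, 13)

A = (-4, 13)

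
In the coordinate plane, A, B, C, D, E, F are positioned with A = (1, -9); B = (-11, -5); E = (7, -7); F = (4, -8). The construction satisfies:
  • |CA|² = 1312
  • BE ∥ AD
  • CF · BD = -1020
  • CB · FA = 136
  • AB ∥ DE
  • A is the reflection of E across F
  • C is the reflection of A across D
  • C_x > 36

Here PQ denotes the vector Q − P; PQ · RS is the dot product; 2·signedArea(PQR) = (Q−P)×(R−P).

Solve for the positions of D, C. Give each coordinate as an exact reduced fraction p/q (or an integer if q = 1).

C = (37, -13)
D = (19, -11)

1. D_x = 19  [AB ∥ DE ∩ BE ∥ AD]
2. D_y = -11  [AB ∥ DE ∩ BE ∥ AD]
   → D = (19, -11)
3. C_x = 37  [C is the reflection of A across D]
4. C_y = -13  [C is the reflection of A across D]
   → C = (37, -13)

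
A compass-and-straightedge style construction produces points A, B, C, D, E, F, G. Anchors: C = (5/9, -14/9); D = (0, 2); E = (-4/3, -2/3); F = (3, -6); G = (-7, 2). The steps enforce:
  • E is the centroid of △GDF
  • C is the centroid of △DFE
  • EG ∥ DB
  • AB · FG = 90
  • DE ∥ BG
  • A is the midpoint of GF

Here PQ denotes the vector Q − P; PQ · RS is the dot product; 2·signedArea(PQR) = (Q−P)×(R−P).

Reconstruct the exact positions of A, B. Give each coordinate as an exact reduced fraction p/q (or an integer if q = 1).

A = (-2, -2)
B = (-17/3, 14/3)

1. A_x = -2  [A is the midpoint of GF]
2. A_y = -2  [A is the midpoint of GF]
   → A = (-2, -2)
3. B_x = -17/3  [DE ∥ BG ∩ EG ∥ DB]
4. B_y = 14/3  [DE ∥ BG ∩ EG ∥ DB]
   → B = (-17/3, 14/3)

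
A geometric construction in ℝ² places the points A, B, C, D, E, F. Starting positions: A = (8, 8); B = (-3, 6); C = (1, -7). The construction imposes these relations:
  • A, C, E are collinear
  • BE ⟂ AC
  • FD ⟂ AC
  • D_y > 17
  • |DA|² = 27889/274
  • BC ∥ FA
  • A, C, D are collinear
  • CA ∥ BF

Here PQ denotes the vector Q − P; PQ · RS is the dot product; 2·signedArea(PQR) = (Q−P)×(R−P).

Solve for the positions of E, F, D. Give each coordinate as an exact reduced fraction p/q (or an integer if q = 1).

1. E_x = 1443/274  [A, C, E are collinear ∩ BE ⟂ AC]
2. E_y = 587/274  [A, C, E are collinear ∩ BE ⟂ AC]
   → E = (1443/274, 587/274)
3. F_x = 4  [BC ∥ FA ∩ CA ∥ BF]
4. F_y = 21  [BC ∥ FA ∩ CA ∥ BF]
   → F = (4, 21)
5. D_x = 3361/274  [A, C, D are collinear ∩ FD ⟂ AC]
6. D_y = 4697/274  [A, C, D are collinear ∩ FD ⟂ AC]
   → D = (3361/274, 4697/274)

D = (3361/274, 4697/274)
E = (1443/274, 587/274)
F = (4, 21)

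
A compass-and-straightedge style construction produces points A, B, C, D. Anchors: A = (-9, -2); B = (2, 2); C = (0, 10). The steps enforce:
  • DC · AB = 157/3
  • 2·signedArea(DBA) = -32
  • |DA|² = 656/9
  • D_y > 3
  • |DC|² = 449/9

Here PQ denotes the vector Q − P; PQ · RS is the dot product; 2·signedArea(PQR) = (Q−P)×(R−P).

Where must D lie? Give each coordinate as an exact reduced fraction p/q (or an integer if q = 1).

1. D_x = -7/3  [2·signedArea(DBA) = -32 ∩ DC · AB = 157/3]
2. D_y = 10/3  [2·signedArea(DBA) = -32 ∩ DC · AB = 157/3]
   → D = (-7/3, 10/3)

D = (-7/3, 10/3)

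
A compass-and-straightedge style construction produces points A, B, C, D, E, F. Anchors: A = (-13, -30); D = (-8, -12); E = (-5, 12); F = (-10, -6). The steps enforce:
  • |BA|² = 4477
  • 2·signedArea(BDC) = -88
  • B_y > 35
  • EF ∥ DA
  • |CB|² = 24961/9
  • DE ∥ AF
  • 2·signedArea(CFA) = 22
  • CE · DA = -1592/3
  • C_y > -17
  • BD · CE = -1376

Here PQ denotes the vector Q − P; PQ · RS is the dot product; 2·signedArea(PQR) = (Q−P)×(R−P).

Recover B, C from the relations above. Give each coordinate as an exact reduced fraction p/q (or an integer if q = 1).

1. C_x = -31/3  [2·signedArea(CFA) = 22 ∩ CE · DA = -1592/3]
2. C_y = -16  [2·signedArea(CFA) = 22 ∩ CE · DA = -1592/3]
   → C = (-31/3, -16)
3. B_x = -2  [2·signedArea(BDC) = -88 ∩ BD · CE = -1376]
4. B_y = 36  [2·signedArea(BDC) = -88 ∩ BD · CE = -1376]
   → B = (-2, 36)

B = (-2, 36)
C = (-31/3, -16)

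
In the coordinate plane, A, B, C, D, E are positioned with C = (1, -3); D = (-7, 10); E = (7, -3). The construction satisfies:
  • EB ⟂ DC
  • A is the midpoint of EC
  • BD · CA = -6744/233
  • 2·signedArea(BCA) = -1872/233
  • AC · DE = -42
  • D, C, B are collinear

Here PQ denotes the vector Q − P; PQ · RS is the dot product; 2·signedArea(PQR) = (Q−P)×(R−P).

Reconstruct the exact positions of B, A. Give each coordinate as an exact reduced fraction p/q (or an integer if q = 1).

1. B_x = 617/233  [D, C, B are collinear ∩ EB ⟂ DC]
2. B_y = -1323/233  [D, C, B are collinear ∩ EB ⟂ DC]
   → B = (617/233, -1323/233)
3. A_x = 4  [A is the midpoint of EC]
4. A_y = -3  [A is the midpoint of EC]
   → A = (4, -3)

A = (4, -3)
B = (617/233, -1323/233)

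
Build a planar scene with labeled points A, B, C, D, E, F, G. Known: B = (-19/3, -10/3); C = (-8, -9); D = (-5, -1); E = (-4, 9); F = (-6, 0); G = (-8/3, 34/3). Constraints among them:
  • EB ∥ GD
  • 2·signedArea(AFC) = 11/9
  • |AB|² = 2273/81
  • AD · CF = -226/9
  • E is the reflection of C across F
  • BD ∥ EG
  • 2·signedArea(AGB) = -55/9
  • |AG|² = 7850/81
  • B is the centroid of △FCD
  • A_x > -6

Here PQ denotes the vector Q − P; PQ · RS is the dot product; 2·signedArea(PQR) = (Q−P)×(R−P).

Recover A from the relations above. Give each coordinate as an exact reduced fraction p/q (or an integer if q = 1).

A = (-49/9, 17/9)

1. A_x = -49/9  [2·signedArea(AFC) = 11/9 ∩ AD · CF = -226/9]
2. A_y = 17/9  [2·signedArea(AFC) = 11/9 ∩ AD · CF = -226/9]
   → A = (-49/9, 17/9)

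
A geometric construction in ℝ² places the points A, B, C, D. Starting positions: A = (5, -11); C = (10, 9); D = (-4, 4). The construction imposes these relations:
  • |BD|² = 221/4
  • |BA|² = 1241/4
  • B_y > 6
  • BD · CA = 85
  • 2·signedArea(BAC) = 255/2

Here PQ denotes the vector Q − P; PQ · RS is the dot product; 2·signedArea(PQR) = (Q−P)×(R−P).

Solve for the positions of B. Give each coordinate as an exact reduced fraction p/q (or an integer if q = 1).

1. B_x = 3  [2·signedArea(BAC) = 255/2 ∩ BD · CA = 85]
2. B_y = 13/2  [2·signedArea(BAC) = 255/2 ∩ BD · CA = 85]
   → B = (3, 13/2)

B = (3, 13/2)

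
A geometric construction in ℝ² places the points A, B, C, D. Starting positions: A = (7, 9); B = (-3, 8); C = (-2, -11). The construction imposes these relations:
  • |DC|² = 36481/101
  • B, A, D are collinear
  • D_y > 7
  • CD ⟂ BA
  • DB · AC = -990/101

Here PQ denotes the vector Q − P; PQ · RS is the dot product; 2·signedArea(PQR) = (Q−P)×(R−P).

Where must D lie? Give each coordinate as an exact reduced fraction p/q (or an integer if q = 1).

1. D_x = -393/101  [B, A, D are collinear ∩ CD ⟂ BA]
2. D_y = 799/101  [B, A, D are collinear ∩ CD ⟂ BA]
   → D = (-393/101, 799/101)

D = (-393/101, 799/101)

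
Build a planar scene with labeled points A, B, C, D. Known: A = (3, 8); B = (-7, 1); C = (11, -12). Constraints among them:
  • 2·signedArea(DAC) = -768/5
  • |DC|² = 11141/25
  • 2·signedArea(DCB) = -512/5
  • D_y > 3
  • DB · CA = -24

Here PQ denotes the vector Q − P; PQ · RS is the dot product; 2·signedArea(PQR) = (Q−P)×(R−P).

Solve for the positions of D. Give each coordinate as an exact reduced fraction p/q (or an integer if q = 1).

D = (-3, 19/5)

1. D_x = -3  [2·signedArea(DCB) = -512/5 ∩ DB · CA = -24]
2. D_y = 19/5  [2·signedArea(DCB) = -512/5 ∩ DB · CA = -24]
   → D = (-3, 19/5)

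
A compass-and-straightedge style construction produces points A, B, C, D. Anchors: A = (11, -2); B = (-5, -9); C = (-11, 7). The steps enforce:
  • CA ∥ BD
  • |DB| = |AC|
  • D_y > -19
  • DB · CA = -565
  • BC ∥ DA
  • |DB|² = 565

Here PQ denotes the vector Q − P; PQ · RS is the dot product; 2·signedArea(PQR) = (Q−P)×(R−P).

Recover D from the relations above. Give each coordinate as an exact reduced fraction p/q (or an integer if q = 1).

D = (17, -18)

1. D_x = 17  [BC ∥ DA ∩ CA ∥ BD]
2. D_y = -18  [BC ∥ DA ∩ CA ∥ BD]
   → D = (17, -18)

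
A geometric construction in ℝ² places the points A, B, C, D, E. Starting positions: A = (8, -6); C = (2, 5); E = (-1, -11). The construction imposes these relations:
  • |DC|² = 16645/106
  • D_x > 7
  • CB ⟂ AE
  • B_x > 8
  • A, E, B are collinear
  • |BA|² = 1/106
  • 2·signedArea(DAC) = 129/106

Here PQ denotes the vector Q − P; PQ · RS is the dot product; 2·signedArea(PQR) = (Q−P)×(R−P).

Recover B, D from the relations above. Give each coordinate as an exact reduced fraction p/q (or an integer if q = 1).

B = (857/106, -631/106)
D = (839/106, -641/106)

1. B_x = 857/106  [A, E, B are collinear ∩ CB ⟂ AE]
2. B_y = -631/106  [A, E, B are collinear ∩ CB ⟂ AE]
   → B = (857/106, -631/106)
3. D_x = 839/106  [line -11·x + -6·y + 5383/106 = 0 ∩ |DC|² = 16645/106]
4. D_y = -641/106  [line -11·x + -6·y + 5383/106 = 0 ∩ |DC|² = 16645/106]
   → D = (839/106, -641/106)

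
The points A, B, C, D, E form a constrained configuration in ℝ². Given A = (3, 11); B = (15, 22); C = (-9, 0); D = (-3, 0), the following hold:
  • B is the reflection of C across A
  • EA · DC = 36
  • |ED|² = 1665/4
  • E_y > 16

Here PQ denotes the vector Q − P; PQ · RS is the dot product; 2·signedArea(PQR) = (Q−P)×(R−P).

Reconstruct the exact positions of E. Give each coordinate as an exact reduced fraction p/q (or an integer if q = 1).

E = (9, 33/2)

1. E_x = 9  [EA · DC = 36]
2. E_y = 33/2  [|ED|² = 1665/4]
   → E = (9, 33/2)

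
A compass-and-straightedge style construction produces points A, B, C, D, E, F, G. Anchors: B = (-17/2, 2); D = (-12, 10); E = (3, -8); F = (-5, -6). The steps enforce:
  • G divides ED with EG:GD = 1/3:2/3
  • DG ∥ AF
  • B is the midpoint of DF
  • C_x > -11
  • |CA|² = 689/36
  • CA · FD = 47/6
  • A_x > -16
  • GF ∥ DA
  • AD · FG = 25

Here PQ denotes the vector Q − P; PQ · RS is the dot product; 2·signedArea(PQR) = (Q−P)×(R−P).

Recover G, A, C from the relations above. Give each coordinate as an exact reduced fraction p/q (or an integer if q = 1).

A = (-15, 6)
C = (-65/6, 22/3)
G = (-2, -2)

1. G_x = -2  [G divides ED with EG:GD = 1/3:2/3]
2. G_y = -2  [G divides ED with EG:GD = 1/3:2/3]
   → G = (-2, -2)
3. A_x = -15  [DG ∥ AF ∩ GF ∥ DA]
4. A_y = 6  [DG ∥ AF ∩ GF ∥ DA]
   → A = (-15, 6)
5. C_x = -65/6  [line 7·x + -16·y + 1159/6 = 0 ∩ |CA|² = 689/36]
6. C_y = 22/3  [line 7·x + -16·y + 1159/6 = 0 ∩ |CA|² = 689/36]
   → C = (-65/6, 22/3)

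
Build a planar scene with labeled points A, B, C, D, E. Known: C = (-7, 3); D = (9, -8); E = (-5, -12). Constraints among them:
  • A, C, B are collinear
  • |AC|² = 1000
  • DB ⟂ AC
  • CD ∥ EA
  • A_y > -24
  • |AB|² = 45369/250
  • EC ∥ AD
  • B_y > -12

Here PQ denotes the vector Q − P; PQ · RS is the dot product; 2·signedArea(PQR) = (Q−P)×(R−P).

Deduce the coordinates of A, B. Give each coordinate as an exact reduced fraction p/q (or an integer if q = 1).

A = (11, -23)
B = (833/250, -2981/250)

1. A_x = 11  [EC ∥ AD ∩ CD ∥ EA]
2. A_y = -23  [EC ∥ AD ∩ CD ∥ EA]
   → A = (11, -23)
3. B_x = 833/250  [A, C, B are collinear ∩ DB ⟂ AC]
4. B_y = -2981/250  [A, C, B are collinear ∩ DB ⟂ AC]
   → B = (833/250, -2981/250)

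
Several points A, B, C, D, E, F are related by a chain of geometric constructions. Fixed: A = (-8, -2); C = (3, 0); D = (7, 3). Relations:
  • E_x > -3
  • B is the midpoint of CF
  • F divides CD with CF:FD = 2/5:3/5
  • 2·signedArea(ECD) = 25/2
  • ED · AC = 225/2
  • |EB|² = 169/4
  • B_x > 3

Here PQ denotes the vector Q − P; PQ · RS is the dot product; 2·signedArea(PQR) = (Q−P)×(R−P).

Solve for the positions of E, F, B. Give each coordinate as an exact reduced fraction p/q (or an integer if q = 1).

1. E_x = -5/2  [2·signedArea(ECD) = 25/2 ∩ ED · AC = 225/2]
2. E_y = -1  [2·signedArea(ECD) = 25/2 ∩ ED · AC = 225/2]
   → E = (-5/2, -1)
3. F_x = 23/5  [F divides CD with CF:FD = 2/5:3/5]
4. F_y = 6/5  [F divides CD with CF:FD = 2/5:3/5]
   → F = (23/5, 6/5)
5. B_x = 19/5  [B is the midpoint of CF]
6. B_y = 3/5  [B is the midpoint of CF]
   → B = (19/5, 3/5)

B = (19/5, 3/5)
E = (-5/2, -1)
F = (23/5, 6/5)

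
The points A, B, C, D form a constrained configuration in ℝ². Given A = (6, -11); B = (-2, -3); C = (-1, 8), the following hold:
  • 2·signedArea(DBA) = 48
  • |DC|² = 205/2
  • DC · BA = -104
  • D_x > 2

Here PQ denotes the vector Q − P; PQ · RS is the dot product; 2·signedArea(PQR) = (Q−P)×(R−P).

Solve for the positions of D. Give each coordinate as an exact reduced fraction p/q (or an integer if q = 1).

1. D_x = 5/2  [DC · BA = -104 ∩ 2·signedArea(DBA) = 48]
2. D_y = -3/2  [DC · BA = -104 ∩ 2·signedArea(DBA) = 48]
   → D = (5/2, -3/2)

D = (5/2, -3/2)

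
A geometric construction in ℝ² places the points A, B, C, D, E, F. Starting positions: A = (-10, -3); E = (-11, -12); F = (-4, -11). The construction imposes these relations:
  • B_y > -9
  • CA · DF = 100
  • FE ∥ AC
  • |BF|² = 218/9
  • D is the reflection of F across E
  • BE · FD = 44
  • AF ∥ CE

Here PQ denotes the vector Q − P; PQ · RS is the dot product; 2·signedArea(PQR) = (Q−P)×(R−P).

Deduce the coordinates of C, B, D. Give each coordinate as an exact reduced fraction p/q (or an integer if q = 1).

B = (-25/3, -26/3)
C = (-17, -4)
D = (-18, -13)

1. C_x = -17  [AF ∥ CE ∩ FE ∥ AC]
2. C_y = -4  [AF ∥ CE ∩ FE ∥ AC]
   → C = (-17, -4)
3. D_x = -18  [D is the reflection of F across E]
4. D_y = -13  [D is the reflection of F across E]
   → D = (-18, -13)
5. B_x = -25/3  [line 14·x + 2·y + 134 = 0 ∩ |BF|² = 218/9]
6. B_y = -26/3  [line 14·x + 2·y + 134 = 0 ∩ |BF|² = 218/9]
   → B = (-25/3, -26/3)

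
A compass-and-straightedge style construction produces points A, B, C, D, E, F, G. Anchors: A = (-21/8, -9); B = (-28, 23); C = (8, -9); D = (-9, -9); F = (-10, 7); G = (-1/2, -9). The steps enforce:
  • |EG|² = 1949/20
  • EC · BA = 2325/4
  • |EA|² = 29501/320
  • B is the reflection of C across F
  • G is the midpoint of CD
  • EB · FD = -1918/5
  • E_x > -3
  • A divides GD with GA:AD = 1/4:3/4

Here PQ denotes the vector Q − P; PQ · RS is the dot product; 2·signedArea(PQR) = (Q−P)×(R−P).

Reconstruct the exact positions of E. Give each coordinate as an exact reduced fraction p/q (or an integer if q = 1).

E = (-14/5, 3/5)

1. E_x = -14/5  [EC · BA = 2325/4 ∩ EB · FD = -1918/5]
2. E_y = 3/5  [EC · BA = 2325/4 ∩ EB · FD = -1918/5]
   → E = (-14/5, 3/5)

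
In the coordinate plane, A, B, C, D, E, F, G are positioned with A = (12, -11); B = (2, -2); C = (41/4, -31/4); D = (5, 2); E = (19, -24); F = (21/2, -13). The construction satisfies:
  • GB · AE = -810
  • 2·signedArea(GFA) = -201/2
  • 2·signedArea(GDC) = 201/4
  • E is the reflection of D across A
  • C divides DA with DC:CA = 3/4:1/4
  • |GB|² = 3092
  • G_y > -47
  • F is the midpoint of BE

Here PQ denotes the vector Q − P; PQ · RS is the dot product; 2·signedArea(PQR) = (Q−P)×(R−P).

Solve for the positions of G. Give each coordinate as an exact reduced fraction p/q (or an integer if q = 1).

G = (36, -46)

1. G_x = 36  [2·signedArea(GDC) = 201/4 ∩ GB · AE = -810]
2. G_y = -46  [2·signedArea(GDC) = 201/4 ∩ GB · AE = -810]
   → G = (36, -46)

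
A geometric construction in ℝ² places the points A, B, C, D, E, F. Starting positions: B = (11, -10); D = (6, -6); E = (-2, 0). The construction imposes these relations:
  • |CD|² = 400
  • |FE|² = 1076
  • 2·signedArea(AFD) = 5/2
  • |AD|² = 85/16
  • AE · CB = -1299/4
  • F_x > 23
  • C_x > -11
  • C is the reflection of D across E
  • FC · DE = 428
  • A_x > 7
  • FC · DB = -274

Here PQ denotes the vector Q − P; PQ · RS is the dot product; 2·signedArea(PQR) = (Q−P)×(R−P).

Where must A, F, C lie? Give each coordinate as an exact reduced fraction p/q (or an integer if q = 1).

A = (31/4, -15/2)
C = (-10, 6)
F = (24, -20)

1. C_x = -10  [C is the reflection of D across E]
2. C_y = 6  [C is the reflection of D across E]
   → C = (-10, 6)
3. F_x = 24  [FC · DE = 428 ∩ FC · DB = -274]
4. F_y = -20  [FC · DE = 428 ∩ FC · DB = -274]
   → F = (24, -20)
5. A_x = 31/4  [2·signedArea(AFD) = 5/2 ∩ AE · CB = -1299/4]
6. A_y = -15/2  [2·signedArea(AFD) = 5/2 ∩ AE · CB = -1299/4]
   → A = (31/4, -15/2)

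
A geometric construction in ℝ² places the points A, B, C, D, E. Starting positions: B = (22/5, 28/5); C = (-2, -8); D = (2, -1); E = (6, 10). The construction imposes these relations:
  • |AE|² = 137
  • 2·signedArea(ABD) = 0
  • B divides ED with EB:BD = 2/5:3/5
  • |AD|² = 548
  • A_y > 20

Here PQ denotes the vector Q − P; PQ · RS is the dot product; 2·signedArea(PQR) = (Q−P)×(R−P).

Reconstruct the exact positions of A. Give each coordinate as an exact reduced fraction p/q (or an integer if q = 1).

A = (10, 21)

1. A_x = 10  [line 33/5·x + -12/5·y + -78/5 = 0 ∩ |AE|² = 137]
2. A_y = 21  [line 33/5·x + -12/5·y + -78/5 = 0 ∩ |AE|² = 137]
   → A = (10, 21)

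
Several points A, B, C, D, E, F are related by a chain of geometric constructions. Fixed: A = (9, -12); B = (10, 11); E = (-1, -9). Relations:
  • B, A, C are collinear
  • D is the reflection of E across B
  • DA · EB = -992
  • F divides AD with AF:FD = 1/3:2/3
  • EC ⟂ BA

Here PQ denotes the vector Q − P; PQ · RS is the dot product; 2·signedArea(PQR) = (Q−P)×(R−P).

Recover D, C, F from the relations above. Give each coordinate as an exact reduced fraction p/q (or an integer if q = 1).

C = (4829/530, -5003/530)
D = (21, 31)
F = (13, 7/3)

1. D_x = 21  [D is the reflection of E across B]
2. D_y = 31  [D is the reflection of E across B]
   → D = (21, 31)
3. C_x = 4829/530  [B, A, C are collinear ∩ EC ⟂ BA]
4. C_y = -5003/530  [B, A, C are collinear ∩ EC ⟂ BA]
   → C = (4829/530, -5003/530)
5. F_x = 13  [F divides AD with AF:FD = 1/3:2/3]
6. F_y = 7/3  [F divides AD with AF:FD = 1/3:2/3]
   → F = (13, 7/3)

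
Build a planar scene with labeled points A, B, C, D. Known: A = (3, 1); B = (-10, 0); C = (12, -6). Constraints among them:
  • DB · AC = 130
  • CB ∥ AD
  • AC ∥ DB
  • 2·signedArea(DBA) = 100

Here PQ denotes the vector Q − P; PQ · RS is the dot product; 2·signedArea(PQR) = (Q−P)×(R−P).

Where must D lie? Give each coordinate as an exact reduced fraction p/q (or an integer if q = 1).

1. D_x = -19  [AC ∥ DB ∩ CB ∥ AD]
2. D_y = 7  [AC ∥ DB ∩ CB ∥ AD]
   → D = (-19, 7)

D = (-19, 7)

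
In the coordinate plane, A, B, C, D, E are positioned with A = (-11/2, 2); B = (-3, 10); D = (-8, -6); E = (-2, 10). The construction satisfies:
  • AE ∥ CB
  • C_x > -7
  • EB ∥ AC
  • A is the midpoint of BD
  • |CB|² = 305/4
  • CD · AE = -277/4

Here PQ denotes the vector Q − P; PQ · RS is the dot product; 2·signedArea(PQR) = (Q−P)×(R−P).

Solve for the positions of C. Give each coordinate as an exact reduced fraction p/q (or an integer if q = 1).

C = (-13/2, 2)

1. C_x = -13/2  [AE ∥ CB ∩ EB ∥ AC]
2. C_y = 2  [AE ∥ CB ∩ EB ∥ AC]
   → C = (-13/2, 2)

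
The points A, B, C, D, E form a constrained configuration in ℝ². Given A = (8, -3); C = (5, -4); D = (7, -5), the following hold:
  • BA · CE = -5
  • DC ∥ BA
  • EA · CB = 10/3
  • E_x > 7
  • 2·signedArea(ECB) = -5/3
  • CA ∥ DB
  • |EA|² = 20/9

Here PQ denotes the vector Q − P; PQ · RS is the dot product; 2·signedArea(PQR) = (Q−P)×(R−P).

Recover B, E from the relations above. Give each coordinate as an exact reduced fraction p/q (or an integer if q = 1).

1. B_x = 10  [DC ∥ BA ∩ CA ∥ DB]
2. B_y = -4  [DC ∥ BA ∩ CA ∥ DB]
   → B = (10, -4)
3. E_x = 22/3  [2·signedArea(ECB) = -5/3 ∩ EA · CB = 10/3]
4. E_y = -13/3  [2·signedArea(ECB) = -5/3 ∩ EA · CB = 10/3]
   → E = (22/3, -13/3)

B = (10, -4)
E = (22/3, -13/3)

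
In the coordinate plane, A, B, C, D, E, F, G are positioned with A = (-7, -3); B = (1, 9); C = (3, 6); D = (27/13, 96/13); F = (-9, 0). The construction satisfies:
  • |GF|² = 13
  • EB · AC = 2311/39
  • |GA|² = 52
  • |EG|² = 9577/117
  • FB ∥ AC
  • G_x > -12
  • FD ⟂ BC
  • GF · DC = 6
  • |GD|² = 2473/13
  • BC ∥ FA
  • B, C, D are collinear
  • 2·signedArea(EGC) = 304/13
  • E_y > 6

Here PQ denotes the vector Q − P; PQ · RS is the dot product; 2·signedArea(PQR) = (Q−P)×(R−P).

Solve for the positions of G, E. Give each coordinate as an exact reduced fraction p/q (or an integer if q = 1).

E = (-103/39, 84/13)
G = (-11, 3)

1. G_x = -11  [line -12/13·x + 18/13·y + -186/13 = 0 ∩ |GA|² = 52]
2. G_y = 3  [line -12/13·x + 18/13·y + -186/13 = 0 ∩ |GA|² = 52]
   → G = (-11, 3)
3. E_x = -103/39  [2·signedArea(EGC) = 304/13 ∩ EB · AC = 2311/39]
4. E_y = 84/13  [2·signedArea(EGC) = 304/13 ∩ EB · AC = 2311/39]
   → E = (-103/39, 84/13)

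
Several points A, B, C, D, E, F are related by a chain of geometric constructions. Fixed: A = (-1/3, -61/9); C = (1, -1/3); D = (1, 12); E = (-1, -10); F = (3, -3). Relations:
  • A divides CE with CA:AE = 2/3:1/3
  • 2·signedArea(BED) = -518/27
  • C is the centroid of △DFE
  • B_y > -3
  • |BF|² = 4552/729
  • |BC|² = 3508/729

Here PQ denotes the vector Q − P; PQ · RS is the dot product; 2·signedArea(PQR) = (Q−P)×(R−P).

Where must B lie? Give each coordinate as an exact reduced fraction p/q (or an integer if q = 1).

1. B_x = 5/9  [line -22·x + 2·y + 464/27 = 0 ∩ |BF|² = 4552/729]
2. B_y = -67/27  [line -22·x + 2·y + 464/27 = 0 ∩ |BF|² = 4552/729]
   → B = (5/9, -67/27)

B = (5/9, -67/27)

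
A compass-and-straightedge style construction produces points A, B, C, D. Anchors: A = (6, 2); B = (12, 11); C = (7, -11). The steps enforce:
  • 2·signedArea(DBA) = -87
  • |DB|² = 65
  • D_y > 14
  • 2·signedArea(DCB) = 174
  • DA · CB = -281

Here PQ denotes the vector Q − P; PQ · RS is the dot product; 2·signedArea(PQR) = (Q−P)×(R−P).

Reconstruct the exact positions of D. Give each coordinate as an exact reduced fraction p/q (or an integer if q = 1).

1. D_x = 5  [2·signedArea(DBA) = -87 ∩ DA · CB = -281]
2. D_y = 15  [2·signedArea(DBA) = -87 ∩ DA · CB = -281]
   → D = (5, 15)

D = (5, 15)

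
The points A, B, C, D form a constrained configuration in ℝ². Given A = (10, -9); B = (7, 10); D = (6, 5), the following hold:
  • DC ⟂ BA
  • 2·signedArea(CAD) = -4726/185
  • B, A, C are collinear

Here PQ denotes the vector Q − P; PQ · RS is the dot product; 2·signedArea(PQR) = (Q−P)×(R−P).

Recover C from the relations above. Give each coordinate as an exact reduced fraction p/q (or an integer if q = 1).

1. C_x = 1433/185  [B, A, C are collinear ∩ DC ⟂ BA]
2. C_y = 976/185  [B, A, C are collinear ∩ DC ⟂ BA]
   → C = (1433/185, 976/185)

C = (1433/185, 976/185)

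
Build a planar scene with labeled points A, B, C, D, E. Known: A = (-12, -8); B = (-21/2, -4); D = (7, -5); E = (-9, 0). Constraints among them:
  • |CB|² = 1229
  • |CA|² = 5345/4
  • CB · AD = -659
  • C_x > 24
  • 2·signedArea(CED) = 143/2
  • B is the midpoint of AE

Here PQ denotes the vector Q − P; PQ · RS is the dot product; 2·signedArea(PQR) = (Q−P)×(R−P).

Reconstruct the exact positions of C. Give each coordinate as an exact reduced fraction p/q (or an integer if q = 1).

C = (49/2, -6)

1. C_x = 49/2  [2·signedArea(CED) = 143/2 ∩ CB · AD = -659]
2. C_y = -6  [2·signedArea(CED) = 143/2 ∩ CB · AD = -659]
   → C = (49/2, -6)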